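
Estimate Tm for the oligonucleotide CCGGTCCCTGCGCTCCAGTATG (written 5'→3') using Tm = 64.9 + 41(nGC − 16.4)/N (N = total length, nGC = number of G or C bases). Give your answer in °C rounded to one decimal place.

Base counts: A=2, T=5, G=6, C=9; G+C = 15, N = 22.
Tm = 64.9 + 41·(15 − 16.4)/22 = 64.9 + -57.40/22 = 62.3°C.

62.3°C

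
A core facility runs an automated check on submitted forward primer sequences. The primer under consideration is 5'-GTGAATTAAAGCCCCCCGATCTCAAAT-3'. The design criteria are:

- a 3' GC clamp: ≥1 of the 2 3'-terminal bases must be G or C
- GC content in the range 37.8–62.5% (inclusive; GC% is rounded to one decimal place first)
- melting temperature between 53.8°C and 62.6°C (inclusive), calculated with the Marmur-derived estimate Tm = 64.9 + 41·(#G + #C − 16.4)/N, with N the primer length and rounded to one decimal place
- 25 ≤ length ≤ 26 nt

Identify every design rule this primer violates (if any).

Base counts: A=9, T=6, G=4, C=8 (length 27).
GC clamp: 3' end AT has 0 G/C, need ≥1 ✗
GC content: GC 12/27 = 44.4% ✓
Tm: Tm = 64.9 + 41·(12 − 16.4)/27 = 58.2°C ✓
length: length 27, outside 25–26 ✗

Fails: GC clamp, length.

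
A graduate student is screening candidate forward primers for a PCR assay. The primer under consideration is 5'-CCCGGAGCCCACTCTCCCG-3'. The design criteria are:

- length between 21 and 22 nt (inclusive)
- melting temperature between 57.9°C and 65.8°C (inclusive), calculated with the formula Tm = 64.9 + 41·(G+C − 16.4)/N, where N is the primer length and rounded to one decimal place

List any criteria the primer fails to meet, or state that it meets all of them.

Fails: length.

Base counts: A=2, T=2, G=4, C=11 (length 19).
length: length 19, outside 21–22 ✗
Tm: Tm = 64.9 + 41·(15 − 16.4)/19 = 61.9°C ✓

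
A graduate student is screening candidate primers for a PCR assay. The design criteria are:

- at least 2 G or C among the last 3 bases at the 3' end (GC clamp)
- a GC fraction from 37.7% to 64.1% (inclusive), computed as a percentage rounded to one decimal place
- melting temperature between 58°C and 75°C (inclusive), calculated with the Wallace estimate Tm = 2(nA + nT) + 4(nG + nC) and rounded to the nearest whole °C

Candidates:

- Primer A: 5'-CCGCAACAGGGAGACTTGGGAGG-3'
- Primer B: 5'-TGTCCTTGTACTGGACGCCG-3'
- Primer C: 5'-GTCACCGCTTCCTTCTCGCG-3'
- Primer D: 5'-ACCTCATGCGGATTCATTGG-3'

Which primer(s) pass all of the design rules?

Primer A (23 nt, A=6 T=2 G=10 C=5): 3' end AGG has 2 G/C ✓; GC 15/23 = 65.2%, outside 37.7–64.1% ✗; Tm = 2·8 + 4·15 = 76°C, outside 58–75°C ✗ — fails.
Primer B (20 nt, A=2 T=6 G=6 C=6): 3' end CCG has 3 G/C ✓; GC 12/20 = 60.0% ✓; Tm = 2·8 + 4·12 = 64°C ✓ — passes.
Primer C (20 nt, A=1 T=6 G=4 C=9): 3' end GCG has 3 G/C ✓; GC 13/20 = 65.0%, outside 37.7–64.1% ✗; Tm = 2·7 + 4·13 = 66°C ✓ — fails.
Primer D (20 nt, A=4 T=6 G=5 C=5): 3' end TGG has 2 G/C ✓; GC 10/20 = 50.0% ✓; Tm = 2·10 + 4·10 = 60°C ✓ — passes.

Primer B and Primer D.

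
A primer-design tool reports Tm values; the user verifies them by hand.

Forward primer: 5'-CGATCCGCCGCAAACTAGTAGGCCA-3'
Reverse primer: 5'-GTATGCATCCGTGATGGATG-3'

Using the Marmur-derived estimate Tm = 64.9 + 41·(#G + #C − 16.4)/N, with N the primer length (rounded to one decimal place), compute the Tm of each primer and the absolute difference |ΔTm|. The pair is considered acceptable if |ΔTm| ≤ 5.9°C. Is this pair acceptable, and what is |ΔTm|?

|ΔTm| = 10.8°C; the pair is not acceptable.

Forward: G+C = 15, N = 25 → Tm = 64.9 + 41·(15 − 16.4)/25 = 62.6°C.
Reverse: G+C = 10, N = 20 → Tm = 64.9 + 41·(10 − 16.4)/20 = 51.8°C.
|ΔTm| = |62.6 − 51.8| = 10.8°C, > 5.9°C.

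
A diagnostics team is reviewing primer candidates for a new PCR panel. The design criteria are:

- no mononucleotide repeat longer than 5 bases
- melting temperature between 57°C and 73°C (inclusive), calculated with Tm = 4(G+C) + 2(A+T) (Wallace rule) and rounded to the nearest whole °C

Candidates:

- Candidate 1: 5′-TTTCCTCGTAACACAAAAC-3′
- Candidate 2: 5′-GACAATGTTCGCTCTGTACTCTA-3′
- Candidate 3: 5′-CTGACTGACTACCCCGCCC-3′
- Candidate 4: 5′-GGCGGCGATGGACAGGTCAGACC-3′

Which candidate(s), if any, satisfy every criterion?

Candidate 2 and Candidate 3.

Candidate 1 (19 nt, A=7 T=5 G=1 C=6): longest run = 4 ✓; Tm = 2·12 + 4·7 = 52°C, outside 57–73°C ✗ — fails.
Candidate 2 (23 nt, A=5 T=8 G=4 C=6): longest run = 2 ✓; Tm = 2·13 + 4·10 = 66°C ✓ — passes.
Candidate 3 (19 nt, A=3 T=3 G=3 C=10): longest run = 4 ✓; Tm = 2·6 + 4·13 = 64°C ✓ — passes.
Candidate 4 (23 nt, A=5 T=2 G=10 C=6): longest run = 2 ✓; Tm = 2·7 + 4·16 = 78°C, outside 57–73°C ✗ — fails.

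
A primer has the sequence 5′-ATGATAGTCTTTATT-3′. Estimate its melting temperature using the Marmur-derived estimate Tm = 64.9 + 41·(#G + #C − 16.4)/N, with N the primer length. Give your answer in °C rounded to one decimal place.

28.3°C

Base counts: A=4, T=8, G=2, C=1; G+C = 3, N = 15.
Tm = 64.9 + 41·(3 − 16.4)/15 = 64.9 + -549.40/15 = 28.3°C.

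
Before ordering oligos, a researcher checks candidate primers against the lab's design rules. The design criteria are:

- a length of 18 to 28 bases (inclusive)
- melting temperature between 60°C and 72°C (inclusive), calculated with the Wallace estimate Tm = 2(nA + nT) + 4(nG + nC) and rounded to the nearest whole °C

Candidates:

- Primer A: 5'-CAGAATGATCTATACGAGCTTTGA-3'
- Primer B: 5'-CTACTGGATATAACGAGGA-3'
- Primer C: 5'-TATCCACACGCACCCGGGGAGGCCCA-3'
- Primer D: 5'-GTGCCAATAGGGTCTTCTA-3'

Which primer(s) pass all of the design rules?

Primer A (24 nt, A=8 T=7 G=5 C=4): length 24 ✓; Tm = 2·15 + 4·9 = 66°C ✓ — passes.
Primer B (19 nt, A=7 T=4 G=5 C=3): length 19 ✓; Tm = 2·11 + 4·8 = 54°C, outside 60–72°C ✗ — fails.
Primer C (26 nt, A=6 T=2 G=7 C=11): length 26 ✓; Tm = 2·8 + 4·18 = 88°C, outside 60–72°C ✗ — fails.
Primer D (19 nt, A=4 T=6 G=5 C=4): length 19 ✓; Tm = 2·10 + 4·9 = 56°C, outside 60–72°C ✗ — fails.

Primer A only.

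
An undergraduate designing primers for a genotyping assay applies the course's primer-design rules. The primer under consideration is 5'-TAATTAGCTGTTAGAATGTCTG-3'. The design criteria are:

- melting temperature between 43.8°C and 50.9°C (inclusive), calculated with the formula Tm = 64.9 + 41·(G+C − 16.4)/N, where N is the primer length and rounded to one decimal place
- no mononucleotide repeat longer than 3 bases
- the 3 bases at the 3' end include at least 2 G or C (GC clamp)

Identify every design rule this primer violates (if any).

Base counts: A=6, T=9, G=5, C=2 (length 22).
Tm: Tm = 64.9 + 41·(7 − 16.4)/22 = 47.4°C ✓
homopolymer run: longest run = 2 ✓
GC clamp: 3' end CTG has 2 G/C ✓

Meets all criteria.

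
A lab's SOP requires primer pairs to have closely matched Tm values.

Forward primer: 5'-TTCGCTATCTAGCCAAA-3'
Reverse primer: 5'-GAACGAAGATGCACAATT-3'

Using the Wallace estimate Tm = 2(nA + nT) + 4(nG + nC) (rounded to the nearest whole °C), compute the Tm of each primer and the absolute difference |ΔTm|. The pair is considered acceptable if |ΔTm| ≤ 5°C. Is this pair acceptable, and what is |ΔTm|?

|ΔTm| = 2°C; the pair is acceptable.

Forward: A=5 T=5 G=2 C=5 → Tm = 2·10 + 4·7 = 48°C.
Reverse: A=8 T=3 G=4 C=3 → Tm = 2·11 + 4·7 = 50°C.
|ΔTm| = |48 − 50| = 2°C, ≤ 5°C.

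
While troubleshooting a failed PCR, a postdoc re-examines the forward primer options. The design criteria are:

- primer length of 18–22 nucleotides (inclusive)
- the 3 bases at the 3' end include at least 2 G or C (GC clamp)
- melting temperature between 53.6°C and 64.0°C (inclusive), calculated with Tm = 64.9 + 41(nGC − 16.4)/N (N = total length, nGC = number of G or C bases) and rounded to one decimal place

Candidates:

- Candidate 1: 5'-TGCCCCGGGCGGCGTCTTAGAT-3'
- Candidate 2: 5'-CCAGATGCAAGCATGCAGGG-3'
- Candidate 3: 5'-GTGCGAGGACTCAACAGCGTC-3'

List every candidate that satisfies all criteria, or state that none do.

Candidate 1 (22 nt, A=2 T=5 G=8 C=7): length 22 ✓; 3' end GAT has 1 G/C, need ≥2 ✗; Tm = 64.9 + 41·(15 − 16.4)/22 = 62.3°C ✓ — fails.
Candidate 2 (20 nt, A=6 T=2 G=7 C=5): length 20 ✓; 3' end GGG has 3 G/C ✓; Tm = 64.9 + 41·(12 − 16.4)/20 = 55.9°C ✓ — passes.
Candidate 3 (21 nt, A=5 T=3 G=7 C=6): length 21 ✓; 3' end GTC has 2 G/C ✓; Tm = 64.9 + 41·(13 − 16.4)/21 = 58.3°C ✓ — passes.

Candidate 2 and Candidate 3.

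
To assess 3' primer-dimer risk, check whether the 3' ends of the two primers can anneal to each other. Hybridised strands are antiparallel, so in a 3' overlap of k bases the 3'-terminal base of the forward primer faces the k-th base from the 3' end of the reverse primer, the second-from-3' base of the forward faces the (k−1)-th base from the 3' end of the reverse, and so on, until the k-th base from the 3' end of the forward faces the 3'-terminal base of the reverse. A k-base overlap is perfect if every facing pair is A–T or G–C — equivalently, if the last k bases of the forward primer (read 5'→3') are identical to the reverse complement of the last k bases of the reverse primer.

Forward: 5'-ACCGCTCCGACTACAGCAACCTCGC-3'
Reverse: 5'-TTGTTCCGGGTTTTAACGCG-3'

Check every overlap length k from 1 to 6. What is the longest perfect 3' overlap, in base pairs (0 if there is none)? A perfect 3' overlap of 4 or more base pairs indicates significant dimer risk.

Longest perfect overlap: 3 complementary base pairs; below the dimer-risk threshold (threshold 4).

Last 6 bases (5'→3') — forward …CCTCGC, reverse …AACGCG.
Reverse complement of the reverse primer's last 6 bases: CGCGTT; its first k bases are the reverse complement of the reverse primer's last k bases, so a perfect k-base overlap needs the forward primer's last k bases to equal them.
Comparing (forward last k vs required): k=1: C vs C ✓; k=2: GC vs CG ✗; k=3: CGC vs CGC ✓; k=4: TCGC vs CGCG ✗; k=5: CTCGC vs CGCGT ✗; k=6: CCTCGC vs CGCGTT ✗.
Perfect overlaps at k = 1, 3; the largest is 3.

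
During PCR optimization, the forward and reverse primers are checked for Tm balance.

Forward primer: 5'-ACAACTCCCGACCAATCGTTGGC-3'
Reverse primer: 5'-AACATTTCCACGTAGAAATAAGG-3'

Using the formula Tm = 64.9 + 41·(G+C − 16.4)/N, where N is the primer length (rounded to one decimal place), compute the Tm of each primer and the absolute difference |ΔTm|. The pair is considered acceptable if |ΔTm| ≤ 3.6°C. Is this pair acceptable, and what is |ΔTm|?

Forward: G+C = 13, N = 23 → Tm = 64.9 + 41·(13 − 16.4)/23 = 58.8°C.
Reverse: G+C = 8, N = 23 → Tm = 64.9 + 41·(8 − 16.4)/23 = 49.9°C.
|ΔTm| = |58.8 − 49.9| = 8.9°C, > 3.6°C.

|ΔTm| = 8.9°C; the pair is not acceptable.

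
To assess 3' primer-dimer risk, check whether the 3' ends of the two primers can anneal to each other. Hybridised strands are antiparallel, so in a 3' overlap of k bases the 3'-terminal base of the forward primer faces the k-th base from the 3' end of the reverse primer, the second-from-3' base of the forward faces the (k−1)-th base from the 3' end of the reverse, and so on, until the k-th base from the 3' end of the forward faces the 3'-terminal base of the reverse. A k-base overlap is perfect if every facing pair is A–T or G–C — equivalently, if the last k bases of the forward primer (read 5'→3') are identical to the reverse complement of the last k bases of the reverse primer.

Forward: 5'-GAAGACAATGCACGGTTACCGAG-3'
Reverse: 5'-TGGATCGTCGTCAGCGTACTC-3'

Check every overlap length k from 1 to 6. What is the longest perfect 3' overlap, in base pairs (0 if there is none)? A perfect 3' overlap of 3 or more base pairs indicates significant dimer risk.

Longest perfect overlap: 3 complementary base pairs; significant dimer risk (threshold 3).

Last 6 bases (5'→3') — forward …ACCGAG, reverse …GTACTC.
Reverse complement of the reverse primer's last 6 bases: GAGTAC; its first k bases are the reverse complement of the reverse primer's last k bases, so a perfect k-base overlap needs the forward primer's last k bases to equal them.
Comparing (forward last k vs required): k=1: G vs G ✓; k=2: AG vs GA ✗; k=3: GAG vs GAG ✓; k=4: CGAG vs GAGT ✗; k=5: CCGAG vs GAGTA ✗; k=6: ACCGAG vs GAGTAC ✗.
Perfect overlaps at k = 1, 3; the largest is 3.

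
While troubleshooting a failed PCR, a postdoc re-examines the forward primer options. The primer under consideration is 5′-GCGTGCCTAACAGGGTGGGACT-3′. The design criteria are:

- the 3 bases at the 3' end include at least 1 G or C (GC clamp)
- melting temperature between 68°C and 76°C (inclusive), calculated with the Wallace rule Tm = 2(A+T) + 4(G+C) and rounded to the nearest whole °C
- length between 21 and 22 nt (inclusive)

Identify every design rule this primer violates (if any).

Base counts: A=4, T=4, G=9, C=5 (length 22).
GC clamp: 3' end ACT has 1 G/C ✓
Tm: Tm = 2·8 + 4·14 = 72°C ✓
length: length 22 ✓

Meets all criteria.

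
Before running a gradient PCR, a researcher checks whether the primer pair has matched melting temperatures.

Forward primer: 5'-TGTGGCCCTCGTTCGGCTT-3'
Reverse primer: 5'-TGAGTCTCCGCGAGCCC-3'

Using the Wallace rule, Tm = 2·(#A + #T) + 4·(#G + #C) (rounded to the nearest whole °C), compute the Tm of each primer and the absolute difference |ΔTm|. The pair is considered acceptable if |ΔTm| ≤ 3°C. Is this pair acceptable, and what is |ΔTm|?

|ΔTm| = 4°C; the pair is not acceptable.

Forward: A=0 T=7 G=6 C=6 → Tm = 2·7 + 4·12 = 62°C.
Reverse: A=2 T=3 G=5 C=7 → Tm = 2·5 + 4·12 = 58°C.
|ΔTm| = |62 − 58| = 4°C, > 3°C.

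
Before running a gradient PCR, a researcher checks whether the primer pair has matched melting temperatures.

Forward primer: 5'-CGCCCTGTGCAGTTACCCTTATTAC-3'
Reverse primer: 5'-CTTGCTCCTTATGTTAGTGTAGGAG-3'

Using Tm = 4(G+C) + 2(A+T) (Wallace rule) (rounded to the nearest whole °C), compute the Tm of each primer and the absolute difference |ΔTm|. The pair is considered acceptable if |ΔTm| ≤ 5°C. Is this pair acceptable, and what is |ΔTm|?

|ΔTm| = 4°C; the pair is acceptable.

Forward: A=4 T=8 G=4 C=9 → Tm = 2·12 + 4·13 = 76°C.
Reverse: A=4 T=10 G=7 C=4 → Tm = 2·14 + 4·11 = 72°C.
|ΔTm| = |76 − 72| = 4°C, ≤ 5°C.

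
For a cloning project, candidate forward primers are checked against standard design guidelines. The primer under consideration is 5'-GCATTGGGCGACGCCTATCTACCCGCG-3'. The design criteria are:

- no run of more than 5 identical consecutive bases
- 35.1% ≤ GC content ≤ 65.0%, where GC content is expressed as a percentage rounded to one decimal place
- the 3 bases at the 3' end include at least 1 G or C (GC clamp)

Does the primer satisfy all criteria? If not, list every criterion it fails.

Fails: GC content.

Base counts: A=4, T=5, G=8, C=10 (length 27).
homopolymer run: longest run = 3 ✓
GC content: GC 18/27 = 66.7%, outside 35.1–65.0% ✗
GC clamp: 3' end GCG has 3 G/C ✓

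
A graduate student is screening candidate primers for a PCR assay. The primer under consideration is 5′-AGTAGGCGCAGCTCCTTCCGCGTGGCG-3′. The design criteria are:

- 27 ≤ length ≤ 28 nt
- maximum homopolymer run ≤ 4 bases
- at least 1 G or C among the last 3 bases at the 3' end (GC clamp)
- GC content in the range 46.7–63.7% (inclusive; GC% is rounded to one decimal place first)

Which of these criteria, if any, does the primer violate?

Fails: GC content.

Base counts: A=3, T=5, G=10, C=9 (length 27).
length: length 27 ✓
homopolymer run: longest run = 2 ✓
GC clamp: 3' end GCG has 3 G/C ✓
GC content: GC 19/27 = 70.4%, outside 46.7–63.7% ✗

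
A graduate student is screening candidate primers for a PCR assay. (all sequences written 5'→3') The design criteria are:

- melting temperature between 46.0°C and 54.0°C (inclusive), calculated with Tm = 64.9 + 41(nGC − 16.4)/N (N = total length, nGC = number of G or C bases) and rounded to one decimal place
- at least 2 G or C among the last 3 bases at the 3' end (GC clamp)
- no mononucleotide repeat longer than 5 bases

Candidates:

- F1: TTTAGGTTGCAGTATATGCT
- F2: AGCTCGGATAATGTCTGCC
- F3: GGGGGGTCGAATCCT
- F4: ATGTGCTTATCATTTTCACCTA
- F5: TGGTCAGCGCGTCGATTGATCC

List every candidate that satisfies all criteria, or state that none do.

F1 (20 nt, A=4 T=9 G=5 C=2): Tm = 64.9 + 41·(7 − 16.4)/20 = 45.6°C, outside 46.0–54.0°C ✗; 3' end GCT has 2 G/C ✓; longest run = 3 ✓ — fails.
F2 (19 nt, A=4 T=5 G=5 C=5): Tm = 64.9 + 41·(10 − 16.4)/19 = 51.1°C ✓; 3' end GCC has 3 G/C ✓; longest run = 2 ✓ — passes.
F3 (15 nt, A=2 T=3 G=7 C=3): Tm = 64.9 + 41·(10 − 16.4)/15 = 47.4°C ✓; 3' end CCT has 2 G/C ✓; longest run = 6, exceeds 5 ✗ — fails.
F4 (22 nt, A=5 T=10 G=2 C=5): Tm = 64.9 + 41·(7 − 16.4)/22 = 47.4°C ✓; 3' end CTA has 1 G/C, need ≥2 ✗; longest run = 4 ✓ — fails.
F5 (22 nt, A=3 T=6 G=7 C=6): Tm = 64.9 + 41·(13 − 16.4)/22 = 58.6°C, outside 46.0–54.0°C ✗; 3' end TCC has 2 G/C ✓; longest run = 2 ✓ — fails.

F2 only.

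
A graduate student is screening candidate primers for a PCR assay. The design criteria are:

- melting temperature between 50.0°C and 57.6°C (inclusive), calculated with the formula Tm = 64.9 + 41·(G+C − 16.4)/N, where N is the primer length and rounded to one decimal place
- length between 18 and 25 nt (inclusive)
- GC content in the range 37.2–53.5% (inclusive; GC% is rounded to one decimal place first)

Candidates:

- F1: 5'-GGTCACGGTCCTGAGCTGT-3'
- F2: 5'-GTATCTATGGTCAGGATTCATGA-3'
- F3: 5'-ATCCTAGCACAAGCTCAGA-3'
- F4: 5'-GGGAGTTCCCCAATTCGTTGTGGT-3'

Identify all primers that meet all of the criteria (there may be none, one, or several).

F2 only.

F1 (19 nt, A=2 T=5 G=7 C=5): Tm = 64.9 + 41·(12 − 16.4)/19 = 55.4°C ✓; length 19 ✓; GC 12/19 = 63.2%, outside 37.2–53.5% ✗ — fails.
F2 (23 nt, A=6 T=8 G=6 C=3): Tm = 64.9 + 41·(9 − 16.4)/23 = 51.7°C ✓; length 23 ✓; GC 9/23 = 39.1% ✓ — passes.
F3 (19 nt, A=7 T=3 G=3 C=6): Tm = 64.9 + 41·(9 − 16.4)/19 = 48.9°C, outside 50.0–57.6°C ✗; length 19 ✓; GC 9/19 = 47.4% ✓ — fails.
F4 (24 nt, A=3 T=8 G=8 C=5): Tm = 64.9 + 41·(13 − 16.4)/24 = 59.1°C, outside 50.0–57.6°C ✗; length 24 ✓; GC 13/24 = 54.2%, outside 37.2–53.5% ✗ — fails.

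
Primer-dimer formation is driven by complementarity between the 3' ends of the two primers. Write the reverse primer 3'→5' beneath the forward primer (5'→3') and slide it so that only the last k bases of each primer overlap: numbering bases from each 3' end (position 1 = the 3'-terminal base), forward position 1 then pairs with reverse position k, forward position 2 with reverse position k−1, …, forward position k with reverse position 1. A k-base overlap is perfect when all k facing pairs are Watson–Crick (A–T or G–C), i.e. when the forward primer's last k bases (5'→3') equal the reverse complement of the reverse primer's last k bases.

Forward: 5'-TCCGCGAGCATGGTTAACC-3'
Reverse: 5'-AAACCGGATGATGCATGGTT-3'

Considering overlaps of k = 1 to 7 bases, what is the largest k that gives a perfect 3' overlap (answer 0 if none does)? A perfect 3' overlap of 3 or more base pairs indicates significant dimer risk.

Longest perfect overlap: 4 complementary base pairs; significant dimer risk (threshold 3).

Last 7 bases (5'→3') — forward …GTTAACC, reverse …CATGGTT.
Reverse complement of the reverse primer's last 7 bases: AACCATG; its first k bases are the reverse complement of the reverse primer's last k bases, so a perfect k-base overlap needs the forward primer's last k bases to equal them.
Comparing (forward last k vs required): k=1: C vs A ✗; k=2: CC vs AA ✗; k=3: ACC vs AAC ✗; k=4: AACC vs AACC ✓; k=5: TAACC vs AACCA ✗; k=6: TTAACC vs AACCAT ✗; k=7: GTTAACC vs AACCATG ✗.
Only k = 4 is perfect, so the longest perfect 3' overlap is 4.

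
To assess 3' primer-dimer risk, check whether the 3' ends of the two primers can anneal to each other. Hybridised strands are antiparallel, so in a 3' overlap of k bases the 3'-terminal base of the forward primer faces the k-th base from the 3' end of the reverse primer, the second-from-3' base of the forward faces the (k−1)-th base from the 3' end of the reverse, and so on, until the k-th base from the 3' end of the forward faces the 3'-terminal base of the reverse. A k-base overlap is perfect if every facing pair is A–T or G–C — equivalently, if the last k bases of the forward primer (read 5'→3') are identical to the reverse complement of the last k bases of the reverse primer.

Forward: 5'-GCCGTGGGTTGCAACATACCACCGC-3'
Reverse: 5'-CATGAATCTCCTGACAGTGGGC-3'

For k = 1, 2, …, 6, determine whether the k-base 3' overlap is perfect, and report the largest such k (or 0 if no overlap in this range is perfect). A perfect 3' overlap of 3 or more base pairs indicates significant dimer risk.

Longest perfect overlap: 2 complementary base pairs; below the dimer-risk threshold (threshold 3).

Last 6 bases (5'→3') — forward …CACCGC, reverse …GTGGGC.
Reverse complement of the reverse primer's last 6 bases: GCCCAC; its first k bases are the reverse complement of the reverse primer's last k bases, so a perfect k-base overlap needs the forward primer's last k bases to equal them.
Comparing (forward last k vs required): k=1: C vs G ✗; k=2: GC vs GC ✓; k=3: CGC vs GCC ✗; k=4: CCGC vs GCCC ✗; k=5: ACCGC vs GCCCA ✗; k=6: CACCGC vs GCCCAC ✗.
Only k = 2 is perfect, so the longest perfect 3' overlap is 2.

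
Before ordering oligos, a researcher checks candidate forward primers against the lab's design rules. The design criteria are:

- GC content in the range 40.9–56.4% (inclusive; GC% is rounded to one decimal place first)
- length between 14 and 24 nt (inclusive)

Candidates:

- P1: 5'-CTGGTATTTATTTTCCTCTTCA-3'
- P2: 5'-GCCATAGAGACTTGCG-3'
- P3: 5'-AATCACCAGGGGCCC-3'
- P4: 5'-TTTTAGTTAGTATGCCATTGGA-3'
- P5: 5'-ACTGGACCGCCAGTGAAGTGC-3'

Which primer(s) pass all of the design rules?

P1 (22 nt, A=3 T=12 G=2 C=5): GC 7/22 = 31.8%, outside 40.9–56.4% ✗; length 22 ✓ — fails.
P2 (16 nt, A=4 T=3 G=5 C=4): GC 9/16 = 56.3% ✓; length 16 ✓ — passes.
P3 (15 nt, A=4 T=1 G=4 C=6): GC 10/15 = 66.7%, outside 40.9–56.4% ✗; length 15 ✓ — fails.
P4 (22 nt, A=5 T=10 G=5 C=2): GC 7/22 = 31.8%, outside 40.9–56.4% ✗; length 22 ✓ — fails.
P5 (21 nt, A=5 T=3 G=7 C=6): GC 13/21 = 61.9%, outside 40.9–56.4% ✗; length 21 ✓ — fails.

P2 only.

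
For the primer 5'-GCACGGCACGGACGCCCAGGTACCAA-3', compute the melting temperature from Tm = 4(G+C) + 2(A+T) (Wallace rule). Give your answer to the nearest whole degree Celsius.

88°C

Base counts: A=7, T=1, G=8, C=10 (length 26).
Tm = 2·(7+1) + 4·(8+10) = 2·8 + 4·18 = 16 + 72 = 88°C.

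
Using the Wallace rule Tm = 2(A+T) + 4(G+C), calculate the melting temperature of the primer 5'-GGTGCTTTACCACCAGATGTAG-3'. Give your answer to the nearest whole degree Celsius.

Base counts: A=5, T=6, G=6, C=5 (length 22).
Tm = 2·(5+6) + 4·(6+5) = 2·11 + 4·11 = 22 + 44 = 66°C.

66°C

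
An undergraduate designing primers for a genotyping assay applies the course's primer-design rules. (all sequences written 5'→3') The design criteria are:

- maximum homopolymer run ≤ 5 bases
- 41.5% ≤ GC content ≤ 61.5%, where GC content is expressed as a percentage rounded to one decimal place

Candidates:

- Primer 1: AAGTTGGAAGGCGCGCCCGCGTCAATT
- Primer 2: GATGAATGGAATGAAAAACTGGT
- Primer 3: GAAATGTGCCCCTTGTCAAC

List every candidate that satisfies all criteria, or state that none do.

Primer 1 and Primer 3.

Primer 1 (27 nt, A=6 T=5 G=9 C=7): longest run = 3 ✓; GC 16/27 = 59.3% ✓ — passes.
Primer 2 (23 nt, A=10 T=5 G=7 C=1): longest run = 5 ✓; GC 8/23 = 34.8%, outside 41.5–61.5% ✗ — fails.
Primer 3 (20 nt, A=5 T=5 G=4 C=6): longest run = 4 ✓; GC 10/20 = 50.0% ✓ — passes.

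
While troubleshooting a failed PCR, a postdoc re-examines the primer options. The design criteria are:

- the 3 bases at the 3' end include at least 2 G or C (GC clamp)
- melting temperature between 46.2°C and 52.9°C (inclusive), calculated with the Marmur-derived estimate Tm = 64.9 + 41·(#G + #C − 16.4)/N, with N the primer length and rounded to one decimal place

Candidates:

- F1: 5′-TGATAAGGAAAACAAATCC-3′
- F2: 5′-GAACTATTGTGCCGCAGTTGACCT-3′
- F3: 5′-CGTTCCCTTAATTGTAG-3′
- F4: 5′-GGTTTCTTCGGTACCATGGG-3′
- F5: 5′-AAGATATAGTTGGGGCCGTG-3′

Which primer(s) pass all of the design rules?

F5 only.

F1 (19 nt, A=10 T=3 G=3 C=3): 3' end TCC has 2 G/C ✓; Tm = 64.9 + 41·(6 − 16.4)/19 = 42.5°C, outside 46.2–52.9°C ✗ — fails.
F2 (24 nt, A=5 T=7 G=6 C=6): 3' end CCT has 2 G/C ✓; Tm = 64.9 + 41·(12 − 16.4)/24 = 57.4°C, outside 46.2–52.9°C ✗ — fails.
F3 (17 nt, A=3 T=7 G=3 C=4): 3' end TAG has 1 G/C, need ≥2 ✗; Tm = 64.9 + 41·(7 − 16.4)/17 = 42.2°C, outside 46.2–52.9°C ✗ — fails.
F4 (20 nt, A=2 T=7 G=7 C=4): 3' end GGG has 3 G/C ✓; Tm = 64.9 + 41·(11 − 16.4)/20 = 53.8°C, outside 46.2–52.9°C ✗ — fails.
F5 (20 nt, A=5 T=5 G=8 C=2): 3' end GTG has 2 G/C ✓; Tm = 64.9 + 41·(10 − 16.4)/20 = 51.8°C ✓ — passes.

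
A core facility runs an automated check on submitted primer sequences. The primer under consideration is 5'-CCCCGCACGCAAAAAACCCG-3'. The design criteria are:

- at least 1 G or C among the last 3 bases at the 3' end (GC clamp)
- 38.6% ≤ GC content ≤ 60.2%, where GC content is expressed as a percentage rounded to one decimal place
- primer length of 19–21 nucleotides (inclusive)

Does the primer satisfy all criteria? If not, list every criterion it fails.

Base counts: A=7, T=0, G=3, C=10 (length 20).
GC clamp: 3' end CCG has 3 G/C ✓
GC content: GC 13/20 = 65.0%, outside 38.6–60.2% ✗
length: length 20 ✓

Fails: GC content.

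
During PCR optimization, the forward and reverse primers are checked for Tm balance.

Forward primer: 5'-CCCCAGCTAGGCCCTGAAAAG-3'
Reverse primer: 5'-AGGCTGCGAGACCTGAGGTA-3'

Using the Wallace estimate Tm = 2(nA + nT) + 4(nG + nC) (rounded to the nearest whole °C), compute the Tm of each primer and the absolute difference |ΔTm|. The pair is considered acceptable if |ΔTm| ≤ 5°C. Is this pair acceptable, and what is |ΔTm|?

Forward: A=6 T=2 G=5 C=8 → Tm = 2·8 + 4·13 = 68°C.
Reverse: A=5 T=3 G=8 C=4 → Tm = 2·8 + 4·12 = 64°C.
|ΔTm| = |68 − 64| = 4°C, ≤ 5°C.

|ΔTm| = 4°C; the pair is acceptable.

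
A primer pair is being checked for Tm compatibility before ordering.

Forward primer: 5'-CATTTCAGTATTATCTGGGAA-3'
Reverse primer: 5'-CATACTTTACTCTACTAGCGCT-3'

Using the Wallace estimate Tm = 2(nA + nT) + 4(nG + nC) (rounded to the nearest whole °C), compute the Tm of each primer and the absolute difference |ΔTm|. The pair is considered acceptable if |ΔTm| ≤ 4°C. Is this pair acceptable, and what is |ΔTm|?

Forward: A=6 T=8 G=4 C=3 → Tm = 2·14 + 4·7 = 56°C.
Reverse: A=5 T=8 G=2 C=7 → Tm = 2·13 + 4·9 = 62°C.
|ΔTm| = |56 − 62| = 6°C, > 4°C.

|ΔTm| = 6°C; the pair is not acceptable.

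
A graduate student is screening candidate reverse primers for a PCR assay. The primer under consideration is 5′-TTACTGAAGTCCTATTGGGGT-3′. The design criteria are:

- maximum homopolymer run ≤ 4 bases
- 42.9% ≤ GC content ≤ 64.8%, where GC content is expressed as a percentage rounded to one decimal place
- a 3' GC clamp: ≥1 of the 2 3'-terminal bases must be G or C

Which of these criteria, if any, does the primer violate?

Base counts: A=4, T=8, G=6, C=3 (length 21).
homopolymer run: longest run = 4 ✓
GC content: GC 9/21 = 42.9% ✓
GC clamp: 3' end GT has 1 G/C ✓

Meets all criteria.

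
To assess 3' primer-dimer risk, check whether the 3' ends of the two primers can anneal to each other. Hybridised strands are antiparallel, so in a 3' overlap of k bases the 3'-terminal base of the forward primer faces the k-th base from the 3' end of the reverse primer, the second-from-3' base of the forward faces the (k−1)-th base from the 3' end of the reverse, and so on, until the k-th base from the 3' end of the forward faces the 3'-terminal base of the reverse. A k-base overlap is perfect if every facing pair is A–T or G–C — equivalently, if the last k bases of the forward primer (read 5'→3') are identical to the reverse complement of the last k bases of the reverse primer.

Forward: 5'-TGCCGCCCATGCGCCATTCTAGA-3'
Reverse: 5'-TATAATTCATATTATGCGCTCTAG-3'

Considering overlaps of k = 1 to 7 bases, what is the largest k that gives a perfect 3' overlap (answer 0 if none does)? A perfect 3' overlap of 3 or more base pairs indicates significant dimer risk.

Longest perfect overlap: 5 complementary base pairs; significant dimer risk (threshold 3).

Last 7 bases (5'→3') — forward …TTCTAGA, reverse …GCTCTAG.
Reverse complement of the reverse primer's last 7 bases: CTAGAGC; its first k bases are the reverse complement of the reverse primer's last k bases, so a perfect k-base overlap needs the forward primer's last k bases to equal them.
Comparing (forward last k vs required): k=1: A vs C ✗; k=2: GA vs CT ✗; k=3: AGA vs CTA ✗; k=4: TAGA vs CTAG ✗; k=5: CTAGA vs CTAGA ✓; k=6: TCTAGA vs CTAGAG ✗; k=7: TTCTAGA vs CTAGAGC ✗.
Only k = 5 is perfect, so the longest perfect 3' overlap is 5.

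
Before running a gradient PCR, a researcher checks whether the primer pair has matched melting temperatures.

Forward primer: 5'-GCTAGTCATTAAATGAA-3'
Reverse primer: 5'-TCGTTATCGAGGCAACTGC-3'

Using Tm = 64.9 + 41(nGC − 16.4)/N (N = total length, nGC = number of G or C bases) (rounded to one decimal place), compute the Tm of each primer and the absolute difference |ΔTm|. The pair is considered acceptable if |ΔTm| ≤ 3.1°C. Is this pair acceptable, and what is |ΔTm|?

|ΔTm| = 13.7°C; the pair is not acceptable.

Forward: G+C = 5, N = 17 → Tm = 64.9 + 41·(5 − 16.4)/17 = 37.4°C.
Reverse: G+C = 10, N = 19 → Tm = 64.9 + 41·(10 − 16.4)/19 = 51.1°C.
|ΔTm| = |37.4 − 51.1| = 13.7°C, > 3.1°C.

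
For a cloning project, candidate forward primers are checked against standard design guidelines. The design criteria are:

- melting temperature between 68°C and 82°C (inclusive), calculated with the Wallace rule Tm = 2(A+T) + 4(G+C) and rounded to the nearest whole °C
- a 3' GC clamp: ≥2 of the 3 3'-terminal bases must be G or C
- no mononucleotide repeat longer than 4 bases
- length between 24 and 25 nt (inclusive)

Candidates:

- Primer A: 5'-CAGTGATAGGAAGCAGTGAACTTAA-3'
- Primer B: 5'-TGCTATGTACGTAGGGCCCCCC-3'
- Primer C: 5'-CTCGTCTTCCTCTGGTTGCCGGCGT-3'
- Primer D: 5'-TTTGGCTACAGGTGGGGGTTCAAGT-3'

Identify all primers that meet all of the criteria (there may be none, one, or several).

Primer A (25 nt, A=10 T=5 G=7 C=3): Tm = 2·15 + 4·10 = 70°C ✓; 3' end TAA has 0 G/C, need ≥2 ✗; longest run = 2 ✓; length 25 ✓ — fails.
Primer B (22 nt, A=3 T=5 G=6 C=8): Tm = 2·8 + 4·14 = 72°C ✓; 3' end CCC has 3 G/C ✓; longest run = 6, exceeds 4 ✗; length 22, outside 24–25 ✗ — fails.
Primer C (25 nt, A=0 T=9 G=7 C=9): Tm = 2·9 + 4·16 = 82°C ✓; 3' end CGT has 2 G/C ✓; longest run = 2 ✓; length 25 ✓ — passes.
Primer D (25 nt, A=4 T=8 G=10 C=3): Tm = 2·12 + 4·13 = 76°C ✓; 3' end AGT has 1 G/C, need ≥2 ✗; longest run = 5, exceeds 4 ✗; length 25 ✓ — fails.

Primer C only.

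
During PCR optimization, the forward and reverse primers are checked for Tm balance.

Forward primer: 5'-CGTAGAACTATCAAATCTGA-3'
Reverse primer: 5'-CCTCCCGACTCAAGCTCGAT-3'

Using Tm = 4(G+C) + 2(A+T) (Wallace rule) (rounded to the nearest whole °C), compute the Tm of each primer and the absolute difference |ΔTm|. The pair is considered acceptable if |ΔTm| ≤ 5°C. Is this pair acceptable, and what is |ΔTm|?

Forward: A=8 T=5 G=3 C=4 → Tm = 2·13 + 4·7 = 54°C.
Reverse: A=4 T=4 G=3 C=9 → Tm = 2·8 + 4·12 = 64°C.
|ΔTm| = |54 − 64| = 10°C, > 5°C.

|ΔTm| = 10°C; the pair is not acceptable.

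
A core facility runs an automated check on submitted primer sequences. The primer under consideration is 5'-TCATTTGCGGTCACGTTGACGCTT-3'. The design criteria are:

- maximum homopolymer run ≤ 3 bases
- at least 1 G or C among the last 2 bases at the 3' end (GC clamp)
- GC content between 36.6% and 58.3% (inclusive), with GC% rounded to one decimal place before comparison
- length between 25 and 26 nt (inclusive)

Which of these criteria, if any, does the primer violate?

Fails: GC clamp, length.

Base counts: A=3, T=9, G=6, C=6 (length 24).
homopolymer run: longest run = 3 ✓
GC clamp: 3' end TT has 0 G/C, need ≥1 ✗
GC content: GC 12/24 = 50.0% ✓
length: length 24, outside 25–26 ✗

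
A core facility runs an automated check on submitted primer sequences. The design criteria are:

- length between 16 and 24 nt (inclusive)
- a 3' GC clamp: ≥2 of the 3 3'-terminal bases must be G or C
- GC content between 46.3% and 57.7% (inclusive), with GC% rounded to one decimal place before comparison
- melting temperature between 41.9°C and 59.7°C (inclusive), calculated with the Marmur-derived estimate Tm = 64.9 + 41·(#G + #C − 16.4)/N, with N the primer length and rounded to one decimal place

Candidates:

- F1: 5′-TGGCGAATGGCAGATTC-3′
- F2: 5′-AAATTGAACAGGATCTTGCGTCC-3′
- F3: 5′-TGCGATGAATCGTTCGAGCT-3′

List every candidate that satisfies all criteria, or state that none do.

F1 (17 nt, A=4 T=4 G=6 C=3): length 17 ✓; 3' end TTC has 1 G/C, need ≥2 ✗; GC 9/17 = 52.9% ✓; Tm = 64.9 + 41·(9 − 16.4)/17 = 47.1°C ✓ — fails.
F2 (23 nt, A=7 T=6 G=5 C=5): length 23 ✓; 3' end TCC has 2 G/C ✓; GC 10/23 = 43.5%, outside 46.3–57.7% ✗; Tm = 64.9 + 41·(10 − 16.4)/23 = 53.5°C ✓ — fails.
F3 (20 nt, A=4 T=6 G=6 C=4): length 20 ✓; 3' end GCT has 2 G/C ✓; GC 10/20 = 50.0% ✓; Tm = 64.9 + 41·(10 − 16.4)/20 = 51.8°C ✓ — passes.

F3 only.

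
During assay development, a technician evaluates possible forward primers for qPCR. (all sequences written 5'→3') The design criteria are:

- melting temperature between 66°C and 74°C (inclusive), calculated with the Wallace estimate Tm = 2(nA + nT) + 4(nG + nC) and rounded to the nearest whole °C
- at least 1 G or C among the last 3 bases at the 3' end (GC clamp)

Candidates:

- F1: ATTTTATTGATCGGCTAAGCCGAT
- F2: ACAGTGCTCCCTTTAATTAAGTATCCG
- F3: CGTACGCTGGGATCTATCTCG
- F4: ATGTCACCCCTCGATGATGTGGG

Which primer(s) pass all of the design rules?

F1 (24 nt, A=6 T=9 G=5 C=4): Tm = 2·15 + 4·9 = 66°C ✓; 3' end GAT has 1 G/C ✓ — passes.
F2 (27 nt, A=7 T=9 G=4 C=7): Tm = 2·16 + 4·11 = 76°C, outside 66–74°C ✗; 3' end CCG has 3 G/C ✓ — fails.
F3 (21 nt, A=3 T=6 G=6 C=6): Tm = 2·9 + 4·12 = 66°C ✓; 3' end TCG has 2 G/C ✓ — passes.
F4 (23 nt, A=4 T=6 G=7 C=6): Tm = 2·10 + 4·13 = 72°C ✓; 3' end GGG has 3 G/C ✓ — passes.

F1, F3 and F4.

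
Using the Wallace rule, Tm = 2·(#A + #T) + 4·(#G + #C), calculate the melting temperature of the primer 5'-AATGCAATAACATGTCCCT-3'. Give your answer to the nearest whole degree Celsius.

52°C

Base counts: A=7, T=5, G=2, C=5 (length 19).
Tm = 2·(7+5) + 4·(2+5) = 2·12 + 4·7 = 24 + 28 = 52°C.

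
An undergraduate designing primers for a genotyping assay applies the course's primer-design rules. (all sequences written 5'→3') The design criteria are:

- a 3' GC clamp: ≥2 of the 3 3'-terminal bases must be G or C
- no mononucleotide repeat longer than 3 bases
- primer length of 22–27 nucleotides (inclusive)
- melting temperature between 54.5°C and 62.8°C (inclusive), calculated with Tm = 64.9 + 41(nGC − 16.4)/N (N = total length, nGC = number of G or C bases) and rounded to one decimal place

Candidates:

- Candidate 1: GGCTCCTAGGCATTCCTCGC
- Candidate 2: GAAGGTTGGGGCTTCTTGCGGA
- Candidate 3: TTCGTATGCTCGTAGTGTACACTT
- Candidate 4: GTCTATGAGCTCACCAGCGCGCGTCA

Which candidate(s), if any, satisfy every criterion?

None of the candidates satisfy all criteria.

Candidate 1 (20 nt, A=2 T=5 G=5 C=8): 3' end CGC has 3 G/C ✓; longest run = 2 ✓; length 20, outside 22–27 ✗; Tm = 64.9 + 41·(13 − 16.4)/20 = 57.9°C ✓ — fails.
Candidate 2 (22 nt, A=3 T=6 G=10 C=3): 3' end GGA has 2 G/C ✓; longest run = 4, exceeds 3 ✗; length 22 ✓; Tm = 64.9 + 41·(13 − 16.4)/22 = 58.6°C ✓ — fails.
Candidate 3 (24 nt, A=4 T=10 G=5 C=5): 3' end CTT has 1 G/C, need ≥2 ✗; longest run = 2 ✓; length 24 ✓; Tm = 64.9 + 41·(10 − 16.4)/24 = 54.0°C, outside 54.5–62.8°C ✗ — fails.
Candidate 4 (26 nt, A=5 T=5 G=7 C=9): 3' end TCA has 1 G/C, need ≥2 ✗; longest run = 2 ✓; length 26 ✓; Tm = 64.9 + 41·(16 − 16.4)/26 = 64.3°C, outside 54.5–62.8°C ✗ — fails.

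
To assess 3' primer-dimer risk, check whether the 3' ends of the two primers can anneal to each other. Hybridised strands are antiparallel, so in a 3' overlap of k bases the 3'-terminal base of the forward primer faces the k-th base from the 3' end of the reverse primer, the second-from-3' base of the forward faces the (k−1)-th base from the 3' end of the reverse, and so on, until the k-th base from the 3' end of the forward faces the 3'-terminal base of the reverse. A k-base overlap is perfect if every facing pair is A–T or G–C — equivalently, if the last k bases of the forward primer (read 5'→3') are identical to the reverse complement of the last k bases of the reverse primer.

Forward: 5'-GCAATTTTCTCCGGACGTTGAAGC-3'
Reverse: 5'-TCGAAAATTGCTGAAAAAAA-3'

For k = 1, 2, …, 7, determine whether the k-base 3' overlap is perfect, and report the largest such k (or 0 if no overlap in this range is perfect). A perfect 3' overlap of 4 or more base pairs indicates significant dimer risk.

Longest perfect overlap: 0 complementary base pairs; below the dimer-risk threshold (threshold 4).

Last 7 bases (5'→3') — forward …TTGAAGC, reverse …AAAAAAA.
Reverse complement of the reverse primer's last 7 bases: TTTTTTT; its first k bases are the reverse complement of the reverse primer's last k bases, so a perfect k-base overlap needs the forward primer's last k bases to equal them.
Comparing (forward last k vs required): k=1: C vs T ✗; k=2: GC vs TT ✗; k=3: AGC vs TTT ✗; k=4: AAGC vs TTTT ✗; k=5: GAAGC vs TTTTT ✗; k=6: TGAAGC vs TTTTTT ✗; k=7: TTGAAGC vs TTTTTTT ✗.
No overlap length from 1 to 7 is perfect, so the longest perfect 3' overlap is 0.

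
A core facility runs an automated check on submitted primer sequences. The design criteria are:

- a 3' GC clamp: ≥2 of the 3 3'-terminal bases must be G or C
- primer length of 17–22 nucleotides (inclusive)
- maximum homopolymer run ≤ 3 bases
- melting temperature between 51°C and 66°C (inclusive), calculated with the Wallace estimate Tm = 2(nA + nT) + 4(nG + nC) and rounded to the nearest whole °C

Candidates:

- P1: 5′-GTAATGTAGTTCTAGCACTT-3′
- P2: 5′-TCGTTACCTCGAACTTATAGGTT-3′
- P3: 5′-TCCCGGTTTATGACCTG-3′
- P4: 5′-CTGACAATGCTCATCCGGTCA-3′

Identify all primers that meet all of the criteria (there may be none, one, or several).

P3 only.

P1 (20 nt, A=5 T=8 G=4 C=3): 3' end CTT has 1 G/C, need ≥2 ✗; length 20 ✓; longest run = 2 ✓; Tm = 2·13 + 4·7 = 54°C ✓ — fails.
P2 (23 nt, A=5 T=9 G=4 C=5): 3' end GTT has 1 G/C, need ≥2 ✗; length 23, outside 17–22 ✗; longest run = 2 ✓; Tm = 2·14 + 4·9 = 64°C ✓ — fails.
P3 (17 nt, A=2 T=6 G=4 C=5): 3' end CTG has 2 G/C ✓; length 17 ✓; longest run = 3 ✓; Tm = 2·8 + 4·9 = 52°C ✓ — passes.
P4 (21 nt, A=5 T=5 G=4 C=7): 3' end TCA has 1 G/C, need ≥2 ✗; length 21 ✓; longest run = 2 ✓; Tm = 2·10 + 4·11 = 64°C ✓ — fails.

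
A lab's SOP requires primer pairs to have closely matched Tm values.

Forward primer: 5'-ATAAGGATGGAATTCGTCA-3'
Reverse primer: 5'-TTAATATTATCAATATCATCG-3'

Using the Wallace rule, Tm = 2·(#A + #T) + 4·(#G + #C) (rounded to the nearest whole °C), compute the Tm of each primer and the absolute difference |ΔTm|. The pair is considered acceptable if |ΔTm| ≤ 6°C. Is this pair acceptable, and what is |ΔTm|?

|ΔTm| = 2°C; the pair is acceptable.

Forward: A=7 T=5 G=5 C=2 → Tm = 2·12 + 4·7 = 52°C.
Reverse: A=8 T=9 G=1 C=3 → Tm = 2·17 + 4·4 = 50°C.
|ΔTm| = |52 − 50| = 2°C, ≤ 6°C.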